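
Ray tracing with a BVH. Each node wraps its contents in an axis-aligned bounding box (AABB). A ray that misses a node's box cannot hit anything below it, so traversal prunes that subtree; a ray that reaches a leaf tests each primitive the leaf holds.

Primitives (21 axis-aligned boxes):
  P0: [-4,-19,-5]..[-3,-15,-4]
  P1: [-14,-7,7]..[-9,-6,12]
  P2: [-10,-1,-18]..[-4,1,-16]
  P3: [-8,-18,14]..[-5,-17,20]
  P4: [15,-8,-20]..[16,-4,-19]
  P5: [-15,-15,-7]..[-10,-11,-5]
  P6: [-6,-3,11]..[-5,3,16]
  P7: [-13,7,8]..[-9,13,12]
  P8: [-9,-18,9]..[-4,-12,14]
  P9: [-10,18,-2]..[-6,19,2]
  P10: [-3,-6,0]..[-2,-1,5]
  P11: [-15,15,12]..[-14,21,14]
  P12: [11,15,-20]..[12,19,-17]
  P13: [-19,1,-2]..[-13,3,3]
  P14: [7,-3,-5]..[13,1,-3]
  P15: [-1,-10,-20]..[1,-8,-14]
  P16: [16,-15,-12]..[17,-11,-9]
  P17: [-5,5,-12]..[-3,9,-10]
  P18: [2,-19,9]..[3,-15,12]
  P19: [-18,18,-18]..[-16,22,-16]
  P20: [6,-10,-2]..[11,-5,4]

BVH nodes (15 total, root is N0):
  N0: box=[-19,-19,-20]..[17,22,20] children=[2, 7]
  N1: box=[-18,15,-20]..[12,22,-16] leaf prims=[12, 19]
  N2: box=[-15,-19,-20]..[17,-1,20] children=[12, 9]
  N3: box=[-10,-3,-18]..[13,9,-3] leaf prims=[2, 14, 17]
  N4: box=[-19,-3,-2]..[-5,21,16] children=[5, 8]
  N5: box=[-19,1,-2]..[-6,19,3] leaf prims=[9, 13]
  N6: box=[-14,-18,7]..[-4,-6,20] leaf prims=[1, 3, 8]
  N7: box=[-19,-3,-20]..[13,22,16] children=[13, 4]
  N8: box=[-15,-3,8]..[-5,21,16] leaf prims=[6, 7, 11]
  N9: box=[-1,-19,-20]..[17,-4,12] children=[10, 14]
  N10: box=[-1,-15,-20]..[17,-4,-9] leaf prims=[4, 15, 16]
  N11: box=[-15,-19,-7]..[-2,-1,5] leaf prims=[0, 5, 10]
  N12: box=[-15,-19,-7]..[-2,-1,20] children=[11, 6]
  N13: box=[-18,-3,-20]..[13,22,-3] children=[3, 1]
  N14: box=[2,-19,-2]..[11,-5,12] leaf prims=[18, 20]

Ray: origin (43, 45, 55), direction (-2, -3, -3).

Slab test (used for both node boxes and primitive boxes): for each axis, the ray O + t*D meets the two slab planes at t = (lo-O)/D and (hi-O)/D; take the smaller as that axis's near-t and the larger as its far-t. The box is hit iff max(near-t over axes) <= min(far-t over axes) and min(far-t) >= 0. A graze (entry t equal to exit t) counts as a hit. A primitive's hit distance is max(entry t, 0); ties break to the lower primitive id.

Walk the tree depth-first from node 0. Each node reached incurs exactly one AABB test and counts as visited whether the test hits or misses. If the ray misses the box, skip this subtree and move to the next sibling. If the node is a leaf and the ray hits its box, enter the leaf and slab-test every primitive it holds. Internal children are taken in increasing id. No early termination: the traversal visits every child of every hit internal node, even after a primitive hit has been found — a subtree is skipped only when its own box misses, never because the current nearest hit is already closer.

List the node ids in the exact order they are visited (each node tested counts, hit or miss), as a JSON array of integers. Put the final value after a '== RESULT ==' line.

Traverse from the root:
N0 x:[13,31] y:[23/3,64/3] z:[35/3,25] -> hit [13,64/3], descend [2, 7]
  N2 x:[13,29] y:[46/3,64/3] z:[35/3,25] -> hit [46/3,64/3], descend [9, 12]
    N9 x:[13,22] y:[49/3,64/3] z:[43/3,25] -> hit [49/3,64/3], descend [10, 14]
      N10 x:[13,22] y:[49/3,20] z:[64/3,25] -> miss, prune
      N14 x:[16,41/2] y:[50/3,64/3] z:[43/3,19] -> hit [50/3,19] leaf, test {P18(miss), P20@t=17}
    N12 x:[45/2,29] y:[46/3,64/3] z:[35/3,62/3] -> miss, prune
  N7 x:[15,31] y:[23/3,16] z:[13,25] -> hit [15,16], descend [4, 13]
    N4 x:[24,31] y:[8,16] z:[13,19] -> miss, prune
    N13 x:[15,61/2] y:[23/3,16] z:[58/3,25] -> miss, prune

Summary -> nodes [0, 2, 9, 10, 14, 12, 7, 4, 13]; box-tests=9; leaf-entries=1; first=P20

== RESULT ==
[0, 2, 9, 10, 14, 12, 7, 4, 13]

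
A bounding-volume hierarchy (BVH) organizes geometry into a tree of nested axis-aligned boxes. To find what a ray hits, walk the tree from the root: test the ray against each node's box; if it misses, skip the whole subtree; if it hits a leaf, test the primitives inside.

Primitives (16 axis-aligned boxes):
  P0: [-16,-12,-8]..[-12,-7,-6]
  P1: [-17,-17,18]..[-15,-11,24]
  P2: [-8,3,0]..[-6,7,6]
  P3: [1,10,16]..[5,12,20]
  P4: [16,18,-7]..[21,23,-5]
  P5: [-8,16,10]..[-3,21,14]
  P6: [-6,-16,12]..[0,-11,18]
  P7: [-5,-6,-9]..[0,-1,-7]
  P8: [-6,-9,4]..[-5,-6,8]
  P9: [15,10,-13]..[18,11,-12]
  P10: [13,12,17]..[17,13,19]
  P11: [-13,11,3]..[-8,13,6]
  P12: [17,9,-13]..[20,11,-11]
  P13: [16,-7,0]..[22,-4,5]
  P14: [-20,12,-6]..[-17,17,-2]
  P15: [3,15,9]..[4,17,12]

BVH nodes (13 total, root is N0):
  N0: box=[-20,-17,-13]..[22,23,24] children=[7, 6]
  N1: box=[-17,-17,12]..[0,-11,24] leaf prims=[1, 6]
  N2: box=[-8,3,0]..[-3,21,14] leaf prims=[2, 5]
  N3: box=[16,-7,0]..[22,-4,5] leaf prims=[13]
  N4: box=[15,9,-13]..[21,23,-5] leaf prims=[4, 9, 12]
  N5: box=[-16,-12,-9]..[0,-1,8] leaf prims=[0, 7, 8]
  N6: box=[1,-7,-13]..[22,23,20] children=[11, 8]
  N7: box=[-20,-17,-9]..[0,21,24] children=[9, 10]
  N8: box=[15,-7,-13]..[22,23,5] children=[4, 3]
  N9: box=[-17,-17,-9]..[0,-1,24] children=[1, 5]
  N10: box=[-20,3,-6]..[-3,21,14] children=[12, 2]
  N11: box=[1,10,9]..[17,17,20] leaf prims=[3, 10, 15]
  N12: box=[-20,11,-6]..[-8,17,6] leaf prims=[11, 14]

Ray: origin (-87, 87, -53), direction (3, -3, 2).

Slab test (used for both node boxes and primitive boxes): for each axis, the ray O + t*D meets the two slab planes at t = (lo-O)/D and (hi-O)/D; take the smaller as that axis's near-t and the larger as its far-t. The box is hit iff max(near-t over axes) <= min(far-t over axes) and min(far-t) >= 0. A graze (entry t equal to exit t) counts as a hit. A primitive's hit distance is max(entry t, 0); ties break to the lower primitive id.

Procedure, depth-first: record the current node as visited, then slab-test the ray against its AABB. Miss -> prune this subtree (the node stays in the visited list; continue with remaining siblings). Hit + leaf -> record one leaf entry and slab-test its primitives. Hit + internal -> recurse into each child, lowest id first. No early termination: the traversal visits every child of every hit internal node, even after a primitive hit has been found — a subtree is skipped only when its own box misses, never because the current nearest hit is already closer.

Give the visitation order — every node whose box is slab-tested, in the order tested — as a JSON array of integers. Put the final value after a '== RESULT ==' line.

Trace the traversal:
N0 x:[67/3,109/3] y:[64/3,104/3] z:[20,77/2] -> hit [67/3,104/3], descend [6, 7]
  N6 x:[88/3,109/3] y:[64/3,94/3] z:[20,73/2] -> hit [88/3,94/3], descend [8, 11]
    N8 x:[34,109/3] y:[64/3,94/3] z:[20,29] -> miss, prune
    N11 x:[88/3,104/3] y:[70/3,77/3] z:[31,73/2] -> miss, prune
  N7 x:[67/3,29] y:[22,104/3] z:[22,77/2] -> hit [67/3,29], descend [9, 10]
    N9 x:[70/3,29] y:[88/3,104/3] z:[22,77/2] -> miss, prune
    N10 x:[67/3,28] y:[22,28] z:[47/2,67/2] -> hit [47/2,28], descend [2, 12]
      N2 x:[79/3,28] y:[22,28] z:[53/2,67/2] -> hit [53/2,28] leaf, test {P2@t=80/3, P5(miss)}
      N12 x:[67/3,79/3] y:[70/3,76/3] z:[47/2,59/2] -> hit [47/2,76/3] leaf, test {P11(miss), P14(miss)}

9 AABB tests over nodes [0, 6, 8, 11, 7, 9, 10, 2, 12]; 2 leaves entered; closest P2.

== RESULT ==
[0, 6, 8, 11, 7, 9, 10, 2, 12]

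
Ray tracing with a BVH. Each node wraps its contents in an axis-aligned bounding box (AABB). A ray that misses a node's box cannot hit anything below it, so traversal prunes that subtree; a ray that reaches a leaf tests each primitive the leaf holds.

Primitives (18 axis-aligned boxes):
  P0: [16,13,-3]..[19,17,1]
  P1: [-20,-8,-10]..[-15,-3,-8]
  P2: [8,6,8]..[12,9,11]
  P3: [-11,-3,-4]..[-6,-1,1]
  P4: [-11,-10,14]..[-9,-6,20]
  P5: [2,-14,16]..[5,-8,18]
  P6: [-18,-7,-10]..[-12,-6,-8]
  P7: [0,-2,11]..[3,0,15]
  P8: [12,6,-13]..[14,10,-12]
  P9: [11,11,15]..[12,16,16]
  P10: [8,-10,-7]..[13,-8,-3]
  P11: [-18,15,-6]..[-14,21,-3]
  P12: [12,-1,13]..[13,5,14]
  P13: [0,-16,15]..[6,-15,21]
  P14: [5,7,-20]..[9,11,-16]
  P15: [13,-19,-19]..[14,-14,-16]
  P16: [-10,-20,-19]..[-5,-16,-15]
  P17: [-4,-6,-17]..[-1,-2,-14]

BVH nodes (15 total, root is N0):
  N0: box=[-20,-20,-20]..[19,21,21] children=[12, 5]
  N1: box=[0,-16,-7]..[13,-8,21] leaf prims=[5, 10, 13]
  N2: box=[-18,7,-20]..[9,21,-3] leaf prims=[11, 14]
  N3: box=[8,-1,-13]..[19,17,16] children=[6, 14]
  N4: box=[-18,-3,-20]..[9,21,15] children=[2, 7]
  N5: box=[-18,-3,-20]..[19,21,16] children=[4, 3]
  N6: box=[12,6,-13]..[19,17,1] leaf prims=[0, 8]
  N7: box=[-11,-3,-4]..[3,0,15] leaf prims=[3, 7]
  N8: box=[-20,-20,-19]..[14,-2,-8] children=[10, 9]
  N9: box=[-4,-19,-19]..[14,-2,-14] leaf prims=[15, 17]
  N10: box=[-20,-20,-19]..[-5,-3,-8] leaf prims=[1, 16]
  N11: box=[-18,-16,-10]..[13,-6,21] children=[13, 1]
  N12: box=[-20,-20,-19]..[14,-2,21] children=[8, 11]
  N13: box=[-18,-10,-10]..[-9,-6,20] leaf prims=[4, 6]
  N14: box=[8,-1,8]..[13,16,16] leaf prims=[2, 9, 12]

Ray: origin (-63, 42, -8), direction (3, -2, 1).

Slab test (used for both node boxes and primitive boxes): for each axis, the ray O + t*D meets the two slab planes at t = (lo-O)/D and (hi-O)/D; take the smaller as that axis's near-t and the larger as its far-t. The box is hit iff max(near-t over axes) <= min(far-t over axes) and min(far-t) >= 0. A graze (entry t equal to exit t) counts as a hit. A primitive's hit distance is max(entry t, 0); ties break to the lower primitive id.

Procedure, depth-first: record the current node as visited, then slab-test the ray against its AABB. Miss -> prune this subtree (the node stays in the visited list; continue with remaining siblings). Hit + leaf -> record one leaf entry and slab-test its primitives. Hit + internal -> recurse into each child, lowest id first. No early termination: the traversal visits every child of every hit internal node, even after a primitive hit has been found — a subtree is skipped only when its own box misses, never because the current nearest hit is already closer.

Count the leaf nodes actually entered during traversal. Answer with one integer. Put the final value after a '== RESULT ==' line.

Traverse from the root:
N0 x:[43/3,82/3] y:[21/2,31] z:[-12,29] -> hit [43/3,82/3], descend [5, 12]
  N5 x:[15,82/3] y:[21/2,45/2] z:[-12,24] -> hit [15,45/2], descend [3, 4]
    N3 x:[71/3,82/3] y:[25/2,43/2] z:[-5,24] -> miss, prune
    N4 x:[15,24] y:[21/2,45/2] z:[-12,23] -> hit [15,45/2], descend [2, 7]
      N2 x:[15,24] y:[21/2,35/2] z:[-12,5] -> miss, prune
      N7 x:[52/3,22] y:[21,45/2] z:[4,23] -> hit [21,22] leaf, test {P3(miss), P7@t=21}
  N12 x:[43/3,77/3] y:[22,31] z:[-11,29] -> hit [22,77/3], descend [8, 11]
    N8 x:[43/3,77/3] y:[22,31] z:[-11,0] -> miss, prune
    N11 x:[15,76/3] y:[24,29] z:[-2,29] -> hit [24,76/3], descend [1, 13]
      N1 x:[21,76/3] y:[25,29] z:[1,29] -> hit [25,76/3] leaf, test {P5(miss), P10(miss), P13(miss)}
      N13 x:[15,18] y:[24,26] z:[-2,28] -> miss, prune

order=[0, 5, 3, 4, 2, 7, 12, 8, 11, 1, 13]  |boxes|=11  |leaves|=2  hit=P7

== RESULT ==
2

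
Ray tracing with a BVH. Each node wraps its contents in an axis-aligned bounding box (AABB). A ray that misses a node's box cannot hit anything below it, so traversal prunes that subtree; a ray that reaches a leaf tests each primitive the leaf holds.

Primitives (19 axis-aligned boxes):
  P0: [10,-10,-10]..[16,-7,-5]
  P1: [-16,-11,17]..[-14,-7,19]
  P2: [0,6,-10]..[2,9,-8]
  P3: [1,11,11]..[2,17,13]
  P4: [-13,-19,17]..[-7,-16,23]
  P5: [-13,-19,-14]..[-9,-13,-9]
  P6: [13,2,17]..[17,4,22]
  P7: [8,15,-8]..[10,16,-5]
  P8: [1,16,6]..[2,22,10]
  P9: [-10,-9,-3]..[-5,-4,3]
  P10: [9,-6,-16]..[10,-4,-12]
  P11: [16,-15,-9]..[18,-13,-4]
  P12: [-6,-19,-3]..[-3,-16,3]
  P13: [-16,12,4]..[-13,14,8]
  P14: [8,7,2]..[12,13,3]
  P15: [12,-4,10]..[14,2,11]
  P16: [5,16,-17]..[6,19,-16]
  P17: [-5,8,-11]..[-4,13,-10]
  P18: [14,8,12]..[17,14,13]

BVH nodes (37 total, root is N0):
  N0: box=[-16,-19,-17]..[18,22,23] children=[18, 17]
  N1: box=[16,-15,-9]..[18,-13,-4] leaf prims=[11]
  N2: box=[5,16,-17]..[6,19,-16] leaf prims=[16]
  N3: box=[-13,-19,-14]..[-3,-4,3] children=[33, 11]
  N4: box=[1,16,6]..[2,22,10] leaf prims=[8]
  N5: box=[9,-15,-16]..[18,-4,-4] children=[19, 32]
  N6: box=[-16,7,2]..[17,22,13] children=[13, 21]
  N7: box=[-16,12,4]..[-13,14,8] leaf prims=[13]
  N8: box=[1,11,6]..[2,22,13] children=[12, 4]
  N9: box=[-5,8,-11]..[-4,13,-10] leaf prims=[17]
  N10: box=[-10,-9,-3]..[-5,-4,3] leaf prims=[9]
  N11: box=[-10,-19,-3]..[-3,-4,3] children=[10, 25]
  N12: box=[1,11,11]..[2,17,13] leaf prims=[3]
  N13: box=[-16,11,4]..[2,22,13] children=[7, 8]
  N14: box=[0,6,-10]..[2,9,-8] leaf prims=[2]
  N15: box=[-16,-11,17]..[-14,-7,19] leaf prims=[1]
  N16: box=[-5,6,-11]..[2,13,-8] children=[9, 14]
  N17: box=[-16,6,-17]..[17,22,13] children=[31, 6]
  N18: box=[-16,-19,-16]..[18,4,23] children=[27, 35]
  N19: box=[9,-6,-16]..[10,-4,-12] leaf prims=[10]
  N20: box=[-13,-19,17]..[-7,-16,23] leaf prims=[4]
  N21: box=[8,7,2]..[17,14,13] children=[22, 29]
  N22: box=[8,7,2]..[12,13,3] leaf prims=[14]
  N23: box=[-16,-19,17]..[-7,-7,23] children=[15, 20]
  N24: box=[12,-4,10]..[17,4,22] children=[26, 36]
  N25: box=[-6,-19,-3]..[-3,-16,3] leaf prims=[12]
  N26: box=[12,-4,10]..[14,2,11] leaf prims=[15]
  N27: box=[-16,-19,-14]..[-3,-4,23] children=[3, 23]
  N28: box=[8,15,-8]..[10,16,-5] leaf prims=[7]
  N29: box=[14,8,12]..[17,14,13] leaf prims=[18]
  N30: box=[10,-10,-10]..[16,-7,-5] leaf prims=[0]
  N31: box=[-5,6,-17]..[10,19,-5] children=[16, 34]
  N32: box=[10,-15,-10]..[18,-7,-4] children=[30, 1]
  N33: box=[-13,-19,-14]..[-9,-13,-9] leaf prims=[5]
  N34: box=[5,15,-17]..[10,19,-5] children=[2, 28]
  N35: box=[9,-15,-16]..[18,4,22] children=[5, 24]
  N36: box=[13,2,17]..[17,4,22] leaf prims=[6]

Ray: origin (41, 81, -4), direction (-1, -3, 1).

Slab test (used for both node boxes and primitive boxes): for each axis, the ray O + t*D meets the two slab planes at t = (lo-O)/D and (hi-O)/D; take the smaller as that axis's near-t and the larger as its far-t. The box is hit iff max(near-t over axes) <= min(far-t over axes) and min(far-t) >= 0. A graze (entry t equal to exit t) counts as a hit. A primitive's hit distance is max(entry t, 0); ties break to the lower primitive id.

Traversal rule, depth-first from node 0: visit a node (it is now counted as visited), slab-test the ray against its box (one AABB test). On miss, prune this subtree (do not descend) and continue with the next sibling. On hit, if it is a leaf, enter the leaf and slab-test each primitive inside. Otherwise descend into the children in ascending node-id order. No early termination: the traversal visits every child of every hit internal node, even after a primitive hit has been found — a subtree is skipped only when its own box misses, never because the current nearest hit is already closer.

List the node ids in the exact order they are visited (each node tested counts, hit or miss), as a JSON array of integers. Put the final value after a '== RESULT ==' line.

Traverse from the root:
N0 x:[23,57] y:[59/3,100/3] z:[-13,27] -> hit [23,27], descend [17, 18]
  N17 x:[24,57] y:[59/3,25] z:[-13,17] -> miss, prune
  N18 x:[23,57] y:[77/3,100/3] z:[-12,27] -> hit [77/3,27], descend [27, 35]
    N27 x:[44,57] y:[85/3,100/3] z:[-10,27] -> miss, prune
    N35 x:[23,32] y:[77/3,32] z:[-12,26] -> hit [77/3,26], descend [5, 24]
      N5 x:[23,32] y:[85/3,32] z:[-12,0] -> miss, prune
      N24 x:[24,29] y:[77/3,85/3] z:[14,26] -> hit [77/3,26], descend [26, 36]
        N26 x:[27,29] y:[79/3,85/3] z:[14,15] -> miss, prune
        N36 x:[24,28] y:[77/3,79/3] z:[21,26] -> hit [77/3,26] leaf, test {P6@t=77/3}

Visited [0, 17, 18, 27, 35, 5, 24, 26, 36]. Tests: 9 box, 1 leaf. Nearest: P6.

== RESULT ==
[0, 17, 18, 27, 35, 5, 24, 26, 36]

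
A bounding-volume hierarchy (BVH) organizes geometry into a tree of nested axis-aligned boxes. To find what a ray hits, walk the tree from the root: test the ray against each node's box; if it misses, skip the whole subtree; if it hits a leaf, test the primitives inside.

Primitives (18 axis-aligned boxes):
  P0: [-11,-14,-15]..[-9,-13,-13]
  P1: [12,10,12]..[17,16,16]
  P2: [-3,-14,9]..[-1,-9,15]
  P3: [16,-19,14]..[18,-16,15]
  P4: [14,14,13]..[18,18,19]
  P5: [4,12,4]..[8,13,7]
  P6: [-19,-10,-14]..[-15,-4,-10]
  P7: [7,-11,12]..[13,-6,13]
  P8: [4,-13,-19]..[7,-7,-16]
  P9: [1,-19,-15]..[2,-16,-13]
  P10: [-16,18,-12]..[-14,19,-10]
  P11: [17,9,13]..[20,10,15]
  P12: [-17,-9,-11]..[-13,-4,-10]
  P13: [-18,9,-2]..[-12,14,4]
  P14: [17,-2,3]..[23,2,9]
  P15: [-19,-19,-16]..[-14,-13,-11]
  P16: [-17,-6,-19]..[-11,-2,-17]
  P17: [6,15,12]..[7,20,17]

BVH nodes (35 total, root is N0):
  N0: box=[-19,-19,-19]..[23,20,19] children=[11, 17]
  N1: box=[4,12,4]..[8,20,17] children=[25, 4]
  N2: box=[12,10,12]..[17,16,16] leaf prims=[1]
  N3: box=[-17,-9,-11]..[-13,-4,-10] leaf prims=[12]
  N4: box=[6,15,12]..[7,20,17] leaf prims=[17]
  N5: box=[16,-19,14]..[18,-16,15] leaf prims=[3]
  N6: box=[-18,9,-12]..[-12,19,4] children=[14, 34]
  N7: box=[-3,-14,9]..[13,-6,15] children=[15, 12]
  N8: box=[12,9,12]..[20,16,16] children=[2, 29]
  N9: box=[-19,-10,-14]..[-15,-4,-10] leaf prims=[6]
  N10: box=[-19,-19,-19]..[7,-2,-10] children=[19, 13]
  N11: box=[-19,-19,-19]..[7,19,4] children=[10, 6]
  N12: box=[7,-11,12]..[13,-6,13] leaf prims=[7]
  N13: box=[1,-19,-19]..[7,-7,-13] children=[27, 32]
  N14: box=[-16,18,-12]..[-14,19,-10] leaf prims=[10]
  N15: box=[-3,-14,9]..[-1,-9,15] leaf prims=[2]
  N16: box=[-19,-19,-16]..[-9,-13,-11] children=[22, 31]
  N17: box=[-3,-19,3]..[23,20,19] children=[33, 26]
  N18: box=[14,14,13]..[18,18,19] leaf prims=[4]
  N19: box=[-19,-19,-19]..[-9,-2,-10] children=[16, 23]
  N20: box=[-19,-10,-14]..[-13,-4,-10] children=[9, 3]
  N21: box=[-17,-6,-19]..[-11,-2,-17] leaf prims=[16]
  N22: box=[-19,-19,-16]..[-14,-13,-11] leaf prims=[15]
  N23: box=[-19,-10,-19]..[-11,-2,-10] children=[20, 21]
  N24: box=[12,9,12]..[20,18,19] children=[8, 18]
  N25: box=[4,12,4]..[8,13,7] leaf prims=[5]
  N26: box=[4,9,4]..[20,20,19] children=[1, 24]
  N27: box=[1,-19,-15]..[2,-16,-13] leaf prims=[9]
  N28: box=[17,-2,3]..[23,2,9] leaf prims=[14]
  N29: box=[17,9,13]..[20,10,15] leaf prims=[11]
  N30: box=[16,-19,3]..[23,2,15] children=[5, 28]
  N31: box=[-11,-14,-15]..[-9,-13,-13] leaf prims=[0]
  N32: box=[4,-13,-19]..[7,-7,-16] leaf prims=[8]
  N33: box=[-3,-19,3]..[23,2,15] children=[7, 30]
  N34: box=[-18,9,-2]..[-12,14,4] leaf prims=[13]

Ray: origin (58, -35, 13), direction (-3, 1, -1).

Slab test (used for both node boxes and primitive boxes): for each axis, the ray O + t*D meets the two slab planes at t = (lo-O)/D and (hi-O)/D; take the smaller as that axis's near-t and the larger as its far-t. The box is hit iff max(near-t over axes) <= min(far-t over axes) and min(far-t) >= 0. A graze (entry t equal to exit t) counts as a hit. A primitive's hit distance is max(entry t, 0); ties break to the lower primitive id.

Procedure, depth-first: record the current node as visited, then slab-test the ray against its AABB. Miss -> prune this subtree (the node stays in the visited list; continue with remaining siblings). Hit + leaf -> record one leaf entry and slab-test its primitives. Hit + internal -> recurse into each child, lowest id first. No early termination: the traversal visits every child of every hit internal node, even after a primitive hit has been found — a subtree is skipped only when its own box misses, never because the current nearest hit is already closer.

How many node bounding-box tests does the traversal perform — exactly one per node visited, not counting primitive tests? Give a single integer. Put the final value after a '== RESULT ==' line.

Trace the traversal:
N0 x:[35/3,77/3] y:[16,55] z:[-6,32] -> hit [16,77/3], descend [11, 17]
  N11 x:[17,77/3] y:[16,54] z:[9,32] -> hit [17,77/3], descend [6, 10]
    N6 x:[70/3,76/3] y:[44,54] z:[9,25] -> miss, prune
    N10 x:[17,77/3] y:[16,33] z:[23,32] -> hit [23,77/3], descend [13, 19]
      N13 x:[17,19] y:[16,28] z:[26,32] -> miss, prune
      N19 x:[67/3,77/3] y:[16,33] z:[23,32] -> hit [23,77/3], descend [16, 23]
        N16 x:[67/3,77/3] y:[16,22] z:[24,29] -> miss, prune
        N23 x:[23,77/3] y:[25,33] z:[23,32] -> hit [25,77/3], descend [20, 21]
          N20 x:[71/3,77/3] y:[25,31] z:[23,27] -> hit [25,77/3], descend [3, 9]
            N3 x:[71/3,25] y:[26,31] z:[23,24] -> miss, prune
            N9 x:[73/3,77/3] y:[25,31] z:[23,27] -> hit [25,77/3] leaf, test {P6@t=25}
          N21 x:[23,25] y:[29,33] z:[30,32] -> miss, prune
  N17 x:[35/3,61/3] y:[16,55] z:[-6,10] -> miss, prune

13 AABB tests over nodes [0, 11, 6, 10, 13, 19, 16, 23, 20, 3, 9, 21, 17]; 1 leaf entered; closest P6.

== RESULT ==
13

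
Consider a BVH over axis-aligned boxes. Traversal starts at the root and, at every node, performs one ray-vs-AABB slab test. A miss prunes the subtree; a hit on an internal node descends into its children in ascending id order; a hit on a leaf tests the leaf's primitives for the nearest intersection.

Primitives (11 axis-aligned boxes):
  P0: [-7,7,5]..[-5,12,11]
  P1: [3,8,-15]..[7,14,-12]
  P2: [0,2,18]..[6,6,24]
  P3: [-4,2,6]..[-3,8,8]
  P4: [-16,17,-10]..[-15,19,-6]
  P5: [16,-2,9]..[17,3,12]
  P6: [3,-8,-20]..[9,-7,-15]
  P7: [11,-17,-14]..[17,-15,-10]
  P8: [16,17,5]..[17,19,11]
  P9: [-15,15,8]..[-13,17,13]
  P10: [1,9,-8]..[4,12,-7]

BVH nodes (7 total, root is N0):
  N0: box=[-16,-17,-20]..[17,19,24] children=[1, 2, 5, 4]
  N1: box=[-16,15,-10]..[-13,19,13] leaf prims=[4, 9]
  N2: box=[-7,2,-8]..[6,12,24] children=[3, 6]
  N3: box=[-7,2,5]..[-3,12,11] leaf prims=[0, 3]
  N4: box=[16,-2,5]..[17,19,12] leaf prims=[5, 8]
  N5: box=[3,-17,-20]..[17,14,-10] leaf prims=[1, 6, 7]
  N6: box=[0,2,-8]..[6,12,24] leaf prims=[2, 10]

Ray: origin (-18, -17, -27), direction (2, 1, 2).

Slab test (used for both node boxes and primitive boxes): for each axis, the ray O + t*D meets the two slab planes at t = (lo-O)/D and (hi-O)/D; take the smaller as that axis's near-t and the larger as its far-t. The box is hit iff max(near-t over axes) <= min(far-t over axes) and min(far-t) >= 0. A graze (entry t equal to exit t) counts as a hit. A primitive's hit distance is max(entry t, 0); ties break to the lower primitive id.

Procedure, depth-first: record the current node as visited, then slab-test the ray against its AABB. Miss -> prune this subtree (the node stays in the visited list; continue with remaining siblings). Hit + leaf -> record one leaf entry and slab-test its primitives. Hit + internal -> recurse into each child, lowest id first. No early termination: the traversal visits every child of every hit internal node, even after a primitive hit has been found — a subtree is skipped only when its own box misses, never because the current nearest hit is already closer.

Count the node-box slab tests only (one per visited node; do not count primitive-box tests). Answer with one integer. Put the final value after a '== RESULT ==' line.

Walk:
N0 x:[1,35/2] y:[0,36] z:[7/2,51/2] -> hit [7/2,35/2], descend [1, 2, 4, 5]
  N1 x:[1,5/2] y:[32,36] z:[17/2,20] -> miss, prune
  N2 x:[11/2,12] y:[19,29] z:[19/2,51/2] -> miss, prune
  N4 x:[17,35/2] y:[15,36] z:[16,39/2] -> hit [17,35/2] leaf, test {P5(miss), P8(miss)}
  N5 x:[21/2,35/2] y:[0,31] z:[7/2,17/2] -> miss, prune

5 AABB tests over nodes [0, 1, 2, 4, 5]; 1 leaf entered; closest miss.

== RESULT ==
5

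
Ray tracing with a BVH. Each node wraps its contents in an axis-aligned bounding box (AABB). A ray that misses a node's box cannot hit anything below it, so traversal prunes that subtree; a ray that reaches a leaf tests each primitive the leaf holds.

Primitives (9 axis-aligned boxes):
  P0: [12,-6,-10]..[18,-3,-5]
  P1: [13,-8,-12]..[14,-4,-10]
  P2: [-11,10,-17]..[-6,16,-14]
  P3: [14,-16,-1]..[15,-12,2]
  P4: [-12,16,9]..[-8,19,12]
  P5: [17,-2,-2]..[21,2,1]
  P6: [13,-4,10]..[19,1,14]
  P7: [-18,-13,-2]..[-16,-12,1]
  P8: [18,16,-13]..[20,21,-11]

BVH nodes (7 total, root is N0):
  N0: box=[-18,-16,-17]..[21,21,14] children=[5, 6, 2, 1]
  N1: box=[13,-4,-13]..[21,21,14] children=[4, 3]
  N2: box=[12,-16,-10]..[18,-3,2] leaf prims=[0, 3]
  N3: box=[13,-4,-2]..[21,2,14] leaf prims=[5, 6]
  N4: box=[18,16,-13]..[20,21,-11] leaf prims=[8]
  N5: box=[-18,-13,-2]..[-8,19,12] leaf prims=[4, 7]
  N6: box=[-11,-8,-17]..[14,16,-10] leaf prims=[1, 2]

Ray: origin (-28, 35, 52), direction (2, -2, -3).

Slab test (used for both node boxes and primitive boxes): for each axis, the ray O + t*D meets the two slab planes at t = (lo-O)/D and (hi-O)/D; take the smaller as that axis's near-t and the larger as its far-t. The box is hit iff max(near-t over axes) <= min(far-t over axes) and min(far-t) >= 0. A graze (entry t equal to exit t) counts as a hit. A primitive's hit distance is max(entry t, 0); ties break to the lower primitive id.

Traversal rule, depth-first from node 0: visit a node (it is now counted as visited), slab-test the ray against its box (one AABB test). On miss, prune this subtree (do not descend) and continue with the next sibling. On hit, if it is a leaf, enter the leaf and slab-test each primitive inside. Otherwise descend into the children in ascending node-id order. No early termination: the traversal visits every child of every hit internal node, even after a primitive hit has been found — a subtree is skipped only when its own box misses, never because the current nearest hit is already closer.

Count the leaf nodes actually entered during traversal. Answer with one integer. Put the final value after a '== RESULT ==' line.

Traverse from the root:
N0 x:[5,49/2] y:[7,51/2] z:[38/3,23] -> hit [38/3,23], descend [1, 2, 5, 6]
  N1 x:[41/2,49/2] y:[7,39/2] z:[38/3,65/3] -> miss, prune
  N2 x:[20,23] y:[19,51/2] z:[50/3,62/3] -> hit [20,62/3] leaf, test {P0@t=20, P3(miss)}
  N5 x:[5,10] y:[8,24] z:[40/3,18] -> miss, prune
  N6 x:[17/2,21] y:[19/2,43/2] z:[62/3,23] -> hit [62/3,21] leaf, test {P1@t=62/3, P2(miss)}

Visited [0, 1, 2, 5, 6]. Tests: 5 box, 2 leaf. Nearest: P0.

== RESULT ==
2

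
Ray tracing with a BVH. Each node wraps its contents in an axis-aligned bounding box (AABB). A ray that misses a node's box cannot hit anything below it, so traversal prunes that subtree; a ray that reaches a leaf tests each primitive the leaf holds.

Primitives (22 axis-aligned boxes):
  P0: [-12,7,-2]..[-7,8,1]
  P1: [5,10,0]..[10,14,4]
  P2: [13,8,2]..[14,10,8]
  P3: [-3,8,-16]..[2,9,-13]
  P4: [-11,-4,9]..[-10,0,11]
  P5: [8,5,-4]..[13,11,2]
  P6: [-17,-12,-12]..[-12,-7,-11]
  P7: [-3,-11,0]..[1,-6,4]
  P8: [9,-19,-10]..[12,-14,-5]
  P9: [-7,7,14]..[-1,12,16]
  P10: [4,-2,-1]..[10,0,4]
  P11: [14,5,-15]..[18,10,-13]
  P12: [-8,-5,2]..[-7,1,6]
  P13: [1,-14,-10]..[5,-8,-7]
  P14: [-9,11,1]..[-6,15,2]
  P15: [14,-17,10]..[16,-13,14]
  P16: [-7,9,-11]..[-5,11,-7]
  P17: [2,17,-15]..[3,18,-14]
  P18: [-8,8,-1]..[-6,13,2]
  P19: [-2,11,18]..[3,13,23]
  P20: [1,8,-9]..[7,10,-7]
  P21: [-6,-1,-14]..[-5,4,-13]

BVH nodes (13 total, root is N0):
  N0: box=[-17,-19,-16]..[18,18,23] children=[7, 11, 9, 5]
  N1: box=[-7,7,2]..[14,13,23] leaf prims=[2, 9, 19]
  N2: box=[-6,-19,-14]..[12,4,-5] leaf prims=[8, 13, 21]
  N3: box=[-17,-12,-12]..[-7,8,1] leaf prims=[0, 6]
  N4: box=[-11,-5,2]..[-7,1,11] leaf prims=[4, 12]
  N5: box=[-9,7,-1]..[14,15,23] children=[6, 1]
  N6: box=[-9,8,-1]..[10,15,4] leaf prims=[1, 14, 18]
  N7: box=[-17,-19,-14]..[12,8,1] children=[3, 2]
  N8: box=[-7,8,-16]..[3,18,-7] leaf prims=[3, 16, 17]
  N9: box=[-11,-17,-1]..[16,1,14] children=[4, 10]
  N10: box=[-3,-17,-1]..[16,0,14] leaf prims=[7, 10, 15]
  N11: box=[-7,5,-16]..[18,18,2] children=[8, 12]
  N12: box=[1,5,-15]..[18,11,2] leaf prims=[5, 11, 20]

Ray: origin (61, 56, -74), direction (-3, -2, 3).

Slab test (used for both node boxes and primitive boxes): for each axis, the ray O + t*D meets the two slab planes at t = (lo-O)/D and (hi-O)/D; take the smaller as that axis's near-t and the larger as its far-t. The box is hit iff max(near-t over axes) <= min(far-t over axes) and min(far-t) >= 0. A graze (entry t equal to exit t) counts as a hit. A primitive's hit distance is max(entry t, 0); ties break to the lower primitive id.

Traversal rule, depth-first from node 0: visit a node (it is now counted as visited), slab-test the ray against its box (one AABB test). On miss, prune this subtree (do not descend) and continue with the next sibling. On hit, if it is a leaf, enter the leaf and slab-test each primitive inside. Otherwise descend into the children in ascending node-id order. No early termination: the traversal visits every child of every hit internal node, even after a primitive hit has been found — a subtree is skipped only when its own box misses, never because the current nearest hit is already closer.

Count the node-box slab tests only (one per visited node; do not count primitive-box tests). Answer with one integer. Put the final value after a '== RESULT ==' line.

Traverse from the root:
N0 x:[43/3,26] y:[19,75/2] z:[58/3,97/3] -> hit [58/3,26], descend [5, 7, 9, 11]
  N5 x:[47/3,70/3] y:[41/2,49/2] z:[73/3,97/3] -> miss, prune
  N7 x:[49/3,26] y:[24,75/2] z:[20,25] -> hit [24,25], descend [2, 3]
    N2 x:[49/3,67/3] y:[26,75/2] z:[20,23] -> miss, prune
    N3 x:[68/3,26] y:[24,34] z:[62/3,25] -> hit [24,25] leaf, test {P0@t=24, P6(miss)}
  N9 x:[15,24] y:[55/2,73/2] z:[73/3,88/3] -> miss, prune
  N11 x:[43/3,68/3] y:[19,51/2] z:[58/3,76/3] -> hit [58/3,68/3], descend [8, 12]
    N8 x:[58/3,68/3] y:[19,24] z:[58/3,67/3] -> hit [58/3,67/3] leaf, test {P3(miss), P16(miss), P17(miss)}
    N12 x:[43/3,20] y:[45/2,51/2] z:[59/3,76/3] -> miss, prune

order=[0, 5, 7, 2, 3, 9, 11, 8, 12]  |boxes|=9  |leaves|=2  hit=P0

== RESULT ==
9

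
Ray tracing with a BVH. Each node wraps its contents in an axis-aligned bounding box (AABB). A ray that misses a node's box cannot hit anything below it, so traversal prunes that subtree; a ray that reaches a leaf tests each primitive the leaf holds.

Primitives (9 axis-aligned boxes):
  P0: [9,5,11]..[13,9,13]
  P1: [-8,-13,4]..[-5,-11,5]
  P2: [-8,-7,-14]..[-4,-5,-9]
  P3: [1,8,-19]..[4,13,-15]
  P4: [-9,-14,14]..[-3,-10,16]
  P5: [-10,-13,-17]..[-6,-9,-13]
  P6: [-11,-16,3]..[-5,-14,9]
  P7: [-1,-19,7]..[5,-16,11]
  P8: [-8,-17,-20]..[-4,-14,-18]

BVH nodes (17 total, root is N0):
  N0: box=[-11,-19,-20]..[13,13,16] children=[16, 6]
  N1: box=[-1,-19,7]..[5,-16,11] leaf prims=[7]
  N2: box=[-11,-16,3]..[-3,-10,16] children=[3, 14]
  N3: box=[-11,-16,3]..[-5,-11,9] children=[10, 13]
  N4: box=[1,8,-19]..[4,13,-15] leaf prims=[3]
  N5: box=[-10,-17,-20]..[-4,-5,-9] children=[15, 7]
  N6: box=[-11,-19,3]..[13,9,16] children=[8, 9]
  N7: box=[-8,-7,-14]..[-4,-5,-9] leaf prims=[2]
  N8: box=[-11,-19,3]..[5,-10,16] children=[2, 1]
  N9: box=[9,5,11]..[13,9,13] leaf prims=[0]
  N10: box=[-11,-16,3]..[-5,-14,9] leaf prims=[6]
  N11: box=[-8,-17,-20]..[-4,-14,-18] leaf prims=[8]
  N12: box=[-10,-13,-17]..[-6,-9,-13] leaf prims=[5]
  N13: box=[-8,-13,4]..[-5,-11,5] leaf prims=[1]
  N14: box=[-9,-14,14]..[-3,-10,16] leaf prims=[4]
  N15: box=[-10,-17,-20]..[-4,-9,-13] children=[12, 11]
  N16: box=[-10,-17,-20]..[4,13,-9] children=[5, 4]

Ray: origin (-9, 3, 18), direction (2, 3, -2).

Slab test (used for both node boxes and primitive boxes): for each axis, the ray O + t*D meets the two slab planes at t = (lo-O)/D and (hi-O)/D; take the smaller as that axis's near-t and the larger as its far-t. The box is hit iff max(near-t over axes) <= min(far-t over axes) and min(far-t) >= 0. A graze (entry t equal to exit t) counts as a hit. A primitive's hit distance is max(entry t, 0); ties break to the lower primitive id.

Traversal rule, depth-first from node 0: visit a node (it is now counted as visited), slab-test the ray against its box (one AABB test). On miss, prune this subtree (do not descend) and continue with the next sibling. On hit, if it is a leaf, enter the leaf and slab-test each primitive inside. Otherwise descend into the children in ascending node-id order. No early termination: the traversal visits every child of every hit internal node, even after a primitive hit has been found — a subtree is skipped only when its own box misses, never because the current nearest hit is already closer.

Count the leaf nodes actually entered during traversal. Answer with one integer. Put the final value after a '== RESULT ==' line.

Walk:
N0 x:[-1,11] y:[-22/3,10/3] z:[1,19] -> hit [1,10/3], descend [6, 16]
  N6 x:[-1,11] y:[-22/3,2] z:[1,15/2] -> hit [1,2], descend [8, 9]
    N8 x:[-1,7] y:[-22/3,-13/3] z:[1,15/2] -> miss, prune
    N9 x:[9,11] y:[2/3,2] z:[5/2,7/2] -> miss, prune
  N16 x:[-1/2,13/2] y:[-20/3,10/3] z:[27/2,19] -> miss, prune

Visited [0, 6, 8, 9, 16]. Tests: 5 box, 0 leaf. Nearest: miss.

== RESULT ==
0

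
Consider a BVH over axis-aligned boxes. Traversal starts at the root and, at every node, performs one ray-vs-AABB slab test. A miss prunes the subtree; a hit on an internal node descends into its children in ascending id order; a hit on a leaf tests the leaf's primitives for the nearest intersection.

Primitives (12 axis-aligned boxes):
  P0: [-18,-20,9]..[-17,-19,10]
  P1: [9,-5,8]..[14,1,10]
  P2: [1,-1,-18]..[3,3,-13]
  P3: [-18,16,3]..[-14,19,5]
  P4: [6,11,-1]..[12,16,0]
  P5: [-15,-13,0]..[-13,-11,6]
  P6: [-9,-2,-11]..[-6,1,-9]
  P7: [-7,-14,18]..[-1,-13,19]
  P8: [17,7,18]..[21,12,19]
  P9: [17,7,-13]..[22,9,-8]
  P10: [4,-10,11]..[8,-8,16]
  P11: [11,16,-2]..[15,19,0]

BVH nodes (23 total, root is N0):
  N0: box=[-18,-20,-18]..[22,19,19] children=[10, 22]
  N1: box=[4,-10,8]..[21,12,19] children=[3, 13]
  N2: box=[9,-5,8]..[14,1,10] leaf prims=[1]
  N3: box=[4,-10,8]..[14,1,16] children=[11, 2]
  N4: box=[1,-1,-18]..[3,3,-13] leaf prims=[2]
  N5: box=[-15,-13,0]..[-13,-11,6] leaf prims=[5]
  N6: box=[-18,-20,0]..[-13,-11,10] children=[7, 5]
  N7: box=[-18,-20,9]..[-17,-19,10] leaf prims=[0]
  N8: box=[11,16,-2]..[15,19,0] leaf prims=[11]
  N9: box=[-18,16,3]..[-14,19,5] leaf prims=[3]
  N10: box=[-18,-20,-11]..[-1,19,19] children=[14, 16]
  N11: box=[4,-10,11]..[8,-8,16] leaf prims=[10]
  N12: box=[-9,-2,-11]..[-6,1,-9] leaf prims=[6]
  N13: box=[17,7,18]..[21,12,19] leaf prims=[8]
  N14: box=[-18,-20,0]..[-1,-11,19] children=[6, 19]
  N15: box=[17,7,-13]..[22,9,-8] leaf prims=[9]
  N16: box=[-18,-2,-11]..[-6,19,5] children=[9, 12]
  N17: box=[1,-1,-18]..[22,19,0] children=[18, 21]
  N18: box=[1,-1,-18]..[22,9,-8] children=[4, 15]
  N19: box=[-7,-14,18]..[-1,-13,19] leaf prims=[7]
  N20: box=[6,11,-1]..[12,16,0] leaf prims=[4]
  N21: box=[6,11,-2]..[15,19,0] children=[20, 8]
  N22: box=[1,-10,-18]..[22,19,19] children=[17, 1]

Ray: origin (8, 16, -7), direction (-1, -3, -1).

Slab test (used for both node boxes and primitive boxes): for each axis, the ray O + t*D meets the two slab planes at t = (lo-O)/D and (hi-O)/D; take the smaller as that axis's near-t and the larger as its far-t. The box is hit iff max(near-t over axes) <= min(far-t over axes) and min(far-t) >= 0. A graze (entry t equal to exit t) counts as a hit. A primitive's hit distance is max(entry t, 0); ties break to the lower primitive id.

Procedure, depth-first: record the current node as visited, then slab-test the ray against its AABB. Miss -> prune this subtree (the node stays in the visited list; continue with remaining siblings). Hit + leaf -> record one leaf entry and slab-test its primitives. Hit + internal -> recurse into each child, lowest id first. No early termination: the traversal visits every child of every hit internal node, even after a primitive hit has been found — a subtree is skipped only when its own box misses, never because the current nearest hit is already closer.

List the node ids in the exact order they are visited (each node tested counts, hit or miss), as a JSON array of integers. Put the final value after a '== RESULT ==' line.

Traverse from the root:
N0 x:[-14,26] y:[-1,12] z:[-26,11] -> hit [-1,11], descend [10, 22]
  N10 x:[9,26] y:[-1,12] z:[-26,4] -> miss, prune
  N22 x:[-14,7] y:[-1,26/3] z:[-26,11] -> hit [-1,7], descend [1, 17]
    N1 x:[-13,4] y:[4/3,26/3] z:[-26,-15] -> miss, prune
    N17 x:[-14,7] y:[-1,17/3] z:[-7,11] -> hit [-1,17/3], descend [18, 21]
      N18 x:[-14,7] y:[7/3,17/3] z:[1,11] -> hit [7/3,17/3], descend [4, 15]
        N4 x:[5,7] y:[13/3,17/3] z:[6,11] -> miss, prune
        N15 x:[-14,-9] y:[7/3,3] z:[1,6] -> miss, prune
      N21 x:[-7,2] y:[-1,5/3] z:[-7,-5] -> miss, prune

Summary -> nodes [0, 10, 22, 1, 17, 18, 4, 15, 21]; box-tests=9; leaf-entries=0; first=miss

== RESULT ==
[0, 10, 22, 1, 17, 18, 4, 15, 21]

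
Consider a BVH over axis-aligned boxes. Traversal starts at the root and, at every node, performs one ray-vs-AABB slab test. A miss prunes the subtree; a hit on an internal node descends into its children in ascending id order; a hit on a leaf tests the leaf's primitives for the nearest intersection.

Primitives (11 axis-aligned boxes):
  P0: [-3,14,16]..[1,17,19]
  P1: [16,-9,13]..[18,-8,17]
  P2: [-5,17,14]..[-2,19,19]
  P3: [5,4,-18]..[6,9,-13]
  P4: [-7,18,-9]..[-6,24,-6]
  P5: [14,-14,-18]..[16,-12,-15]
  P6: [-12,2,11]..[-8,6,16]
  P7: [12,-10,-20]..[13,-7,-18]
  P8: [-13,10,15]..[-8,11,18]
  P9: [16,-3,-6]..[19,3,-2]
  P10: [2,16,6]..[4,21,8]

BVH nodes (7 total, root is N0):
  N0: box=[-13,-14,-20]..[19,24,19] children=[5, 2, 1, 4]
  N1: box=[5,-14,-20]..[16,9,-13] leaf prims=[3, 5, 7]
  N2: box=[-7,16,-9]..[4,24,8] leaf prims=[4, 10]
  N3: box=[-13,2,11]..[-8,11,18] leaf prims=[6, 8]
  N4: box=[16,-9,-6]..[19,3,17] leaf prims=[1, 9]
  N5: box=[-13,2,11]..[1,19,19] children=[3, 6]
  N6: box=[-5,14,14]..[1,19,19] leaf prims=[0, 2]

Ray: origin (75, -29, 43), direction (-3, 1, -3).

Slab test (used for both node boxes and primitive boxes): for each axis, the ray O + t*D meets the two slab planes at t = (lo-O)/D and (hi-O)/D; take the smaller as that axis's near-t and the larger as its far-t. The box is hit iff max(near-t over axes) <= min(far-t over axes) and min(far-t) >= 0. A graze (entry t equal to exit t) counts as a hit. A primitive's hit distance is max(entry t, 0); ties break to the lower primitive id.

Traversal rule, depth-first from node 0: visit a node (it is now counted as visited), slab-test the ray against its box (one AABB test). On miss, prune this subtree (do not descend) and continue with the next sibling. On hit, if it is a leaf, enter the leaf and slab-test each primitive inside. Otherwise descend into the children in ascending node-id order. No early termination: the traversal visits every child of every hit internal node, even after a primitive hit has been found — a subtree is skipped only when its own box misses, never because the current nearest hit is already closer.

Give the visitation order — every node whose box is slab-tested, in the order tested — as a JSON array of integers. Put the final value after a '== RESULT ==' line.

Walk:
N0 x:[56/3,88/3] y:[15,53] z:[8,21] -> hit [56/3,21], descend [1, 2, 4, 5]
  N1 x:[59/3,70/3] y:[15,38] z:[56/3,21] -> hit [59/3,21] leaf, test {P3(miss), P5(miss), P7@t=62/3}
  N2 x:[71/3,82/3] y:[45,53] z:[35/3,52/3] -> miss, prune
  N4 x:[56/3,59/3] y:[20,32] z:[26/3,49/3] -> miss, prune
  N5 x:[74/3,88/3] y:[31,48] z:[8,32/3] -> miss, prune

Visited [0, 1, 2, 4, 5]. Tests: 5 box, 1 leaf. Nearest: P7.

== RESULT ==
[0, 1, 2, 4, 5]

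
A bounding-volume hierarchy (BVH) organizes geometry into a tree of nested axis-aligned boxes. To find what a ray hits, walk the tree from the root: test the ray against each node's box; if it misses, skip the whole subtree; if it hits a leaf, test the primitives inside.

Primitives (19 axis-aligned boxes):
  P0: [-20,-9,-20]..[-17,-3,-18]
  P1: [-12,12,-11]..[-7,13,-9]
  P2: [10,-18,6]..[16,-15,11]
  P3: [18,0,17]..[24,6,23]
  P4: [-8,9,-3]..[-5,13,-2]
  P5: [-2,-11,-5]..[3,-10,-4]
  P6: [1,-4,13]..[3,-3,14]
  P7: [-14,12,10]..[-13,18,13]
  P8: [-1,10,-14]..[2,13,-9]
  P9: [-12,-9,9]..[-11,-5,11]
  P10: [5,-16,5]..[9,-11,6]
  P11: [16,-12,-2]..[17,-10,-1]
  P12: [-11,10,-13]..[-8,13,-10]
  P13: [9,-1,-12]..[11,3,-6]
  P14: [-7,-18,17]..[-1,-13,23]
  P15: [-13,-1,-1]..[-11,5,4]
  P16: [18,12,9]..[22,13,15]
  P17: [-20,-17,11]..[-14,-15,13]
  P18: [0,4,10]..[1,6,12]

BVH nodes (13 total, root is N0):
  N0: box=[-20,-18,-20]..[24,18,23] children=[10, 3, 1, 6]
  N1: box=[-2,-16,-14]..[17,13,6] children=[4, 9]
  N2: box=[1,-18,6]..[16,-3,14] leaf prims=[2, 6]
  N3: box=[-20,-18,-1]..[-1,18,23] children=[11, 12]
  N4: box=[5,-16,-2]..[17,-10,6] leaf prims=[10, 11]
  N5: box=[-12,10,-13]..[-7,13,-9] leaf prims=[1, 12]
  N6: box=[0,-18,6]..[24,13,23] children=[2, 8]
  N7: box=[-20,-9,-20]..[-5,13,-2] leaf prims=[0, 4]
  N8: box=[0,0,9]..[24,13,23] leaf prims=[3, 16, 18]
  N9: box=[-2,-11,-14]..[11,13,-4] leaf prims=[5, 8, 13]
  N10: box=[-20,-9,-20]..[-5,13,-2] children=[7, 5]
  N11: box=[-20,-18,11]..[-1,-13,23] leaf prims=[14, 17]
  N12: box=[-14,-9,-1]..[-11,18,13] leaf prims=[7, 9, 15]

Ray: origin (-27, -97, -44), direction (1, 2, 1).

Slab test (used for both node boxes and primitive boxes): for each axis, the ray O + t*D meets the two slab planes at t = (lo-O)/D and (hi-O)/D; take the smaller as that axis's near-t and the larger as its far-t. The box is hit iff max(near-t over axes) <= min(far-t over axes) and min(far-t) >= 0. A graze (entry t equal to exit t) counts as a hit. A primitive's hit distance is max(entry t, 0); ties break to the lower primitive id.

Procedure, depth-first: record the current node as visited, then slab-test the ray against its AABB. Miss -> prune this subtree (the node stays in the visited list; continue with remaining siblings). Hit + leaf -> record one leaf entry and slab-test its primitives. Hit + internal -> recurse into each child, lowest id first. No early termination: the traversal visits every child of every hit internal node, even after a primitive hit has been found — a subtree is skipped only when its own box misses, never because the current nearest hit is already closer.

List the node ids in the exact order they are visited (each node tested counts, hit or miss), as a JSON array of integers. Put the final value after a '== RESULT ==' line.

Traverse from the root:
N0 x:[7,51] y:[79/2,115/2] z:[24,67] -> hit [79/2,51], descend [1, 3, 6, 10]
  N1 x:[25,44] y:[81/2,55] z:[30,50] -> hit [81/2,44], descend [4, 9]
    N4 x:[32,44] y:[81/2,87/2] z:[42,50] -> hit [42,87/2] leaf, test {P10(miss), P11@t=43}
    N9 x:[25,38] y:[43,55] z:[30,40] -> miss, prune
  N3 x:[7,26] y:[79/2,115/2] z:[43,67] -> miss, prune
  N6 x:[27,51] y:[79/2,55] z:[50,67] -> hit [50,51], descend [2, 8]
    N2 x:[28,43] y:[79/2,47] z:[50,58] -> miss, prune
    N8 x:[27,51] y:[97/2,55] z:[53,67] -> miss, prune
  N10 x:[7,22] y:[44,55] z:[24,42] -> miss, prune

Summary -> nodes [0, 1, 4, 9, 3, 6, 2, 8, 10]; box-tests=9; leaf-entries=1; first=P11

== RESULT ==
[0, 1, 4, 9, 3, 6, 2, 8, 10]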